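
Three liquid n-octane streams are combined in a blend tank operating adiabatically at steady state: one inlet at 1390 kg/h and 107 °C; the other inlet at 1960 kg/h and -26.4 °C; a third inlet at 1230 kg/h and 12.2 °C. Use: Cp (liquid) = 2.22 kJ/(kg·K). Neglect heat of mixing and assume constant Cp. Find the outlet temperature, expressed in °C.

Adiabatic, steady state ⇒ Σ ṁᵢCp,ᵢ(T_out − Tᵢ) = 0
T_out = Σ ṁᵢCp,ᵢTᵢ / Σ ṁᵢCp,ᵢ
      = 248620 / 10168 = 24.452 °C

T_out = 24.5 °C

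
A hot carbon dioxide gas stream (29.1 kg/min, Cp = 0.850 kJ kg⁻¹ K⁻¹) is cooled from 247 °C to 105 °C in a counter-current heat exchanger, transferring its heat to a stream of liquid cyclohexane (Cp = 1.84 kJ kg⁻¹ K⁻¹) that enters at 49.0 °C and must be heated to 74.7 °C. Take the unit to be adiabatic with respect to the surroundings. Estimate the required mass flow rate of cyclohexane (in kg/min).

ṁ_c = 74.3 kg/min

Heat released by hot stream: Q = 29.1 × 0.850 × (247 − 105) = 3512.4 kJ/min
Energy balance on cold side (adiabatic exchanger): Q = ṁ_c·Cp_c·(T_c,out − T_c,in)
ṁ_c = 3512.4 / [1.84 × (74.7 − 49.0)] = 74.276 kg/min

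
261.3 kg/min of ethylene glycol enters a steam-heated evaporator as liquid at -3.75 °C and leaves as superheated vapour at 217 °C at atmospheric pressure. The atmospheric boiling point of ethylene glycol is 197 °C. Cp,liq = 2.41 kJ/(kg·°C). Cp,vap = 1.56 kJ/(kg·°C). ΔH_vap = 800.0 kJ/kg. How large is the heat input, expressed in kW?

liquid -3.75→197 °C: 483.81 kJ/kg
vaporisation at 197 °C: 800 kJ/kg
vapour 197→217 °C: 31.2 kJ/kg
Δh = 483.81 + 800 + 31.2 = 1315 kJ/kg
Q = ṁ·Δh = 261.3 kg/min × 1315 kJ/kg = 343610 kJ/min
|Q| = 5726.9 kW

Q = 5730 kW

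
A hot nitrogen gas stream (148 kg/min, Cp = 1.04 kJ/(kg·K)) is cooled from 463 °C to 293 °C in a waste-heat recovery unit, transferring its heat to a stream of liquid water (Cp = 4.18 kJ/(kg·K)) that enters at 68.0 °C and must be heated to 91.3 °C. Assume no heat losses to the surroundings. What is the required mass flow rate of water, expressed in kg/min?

ṁ_c = 269 kg/min

Heat released by hot stream: Q = 148 × 1.04 × (463 − 293) = 26166 kJ/min
Energy balance on cold side (adiabatic exchanger): Q = ṁ_c·Cp_c·(T_c,out − T_c,in)
ṁ_c = 26166 / [4.18 × (91.3 − 68.0)] = 268.67 kg/min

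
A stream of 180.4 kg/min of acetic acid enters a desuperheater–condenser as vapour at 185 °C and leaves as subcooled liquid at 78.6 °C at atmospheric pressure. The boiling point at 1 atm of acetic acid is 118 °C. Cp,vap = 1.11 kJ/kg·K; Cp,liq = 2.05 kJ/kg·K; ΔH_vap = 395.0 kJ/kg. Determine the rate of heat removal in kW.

vapour 185→118 °C: -74.37 kJ/kg
condensation at 118 °C: -395 kJ/kg
liquid 118→78.6 °C: -80.77 kJ/kg
Δh = -74.37 + -395 + -80.77 = -550.14 kJ/kg
Q = ṁ·Δh = 180.4 kg/min × -550.14 kJ/kg = -99245 kJ/min
|Q| = 1654.1 kW

Q_c = 1650 kW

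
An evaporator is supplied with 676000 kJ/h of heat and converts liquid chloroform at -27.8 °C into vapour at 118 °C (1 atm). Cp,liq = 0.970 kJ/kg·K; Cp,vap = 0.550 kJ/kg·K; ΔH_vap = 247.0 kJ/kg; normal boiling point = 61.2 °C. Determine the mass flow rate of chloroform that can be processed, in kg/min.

Δh = 0.970×(61.2−-27.8) + 247.0 + 0.550×(118−61.2) = 364.57 kJ/kg
Q = 676000 kJ/h = 187.78 kJ/s = 11267 kJ/min
ṁ = Q/Δh = 11267 / 364.57 = 30.904 kg/min

ṁ = 30.9 kg/min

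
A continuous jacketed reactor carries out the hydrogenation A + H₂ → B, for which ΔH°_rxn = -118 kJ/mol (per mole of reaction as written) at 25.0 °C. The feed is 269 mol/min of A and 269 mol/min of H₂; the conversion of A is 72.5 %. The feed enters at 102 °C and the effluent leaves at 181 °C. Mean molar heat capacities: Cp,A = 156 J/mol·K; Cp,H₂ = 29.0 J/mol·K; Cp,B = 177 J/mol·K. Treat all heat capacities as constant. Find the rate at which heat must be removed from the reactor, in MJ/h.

Extent of reaction ξ = 0.725 × 269 = 195.03 mol/min
Reaction term: ξ·ΔH°_rxn = 195.03 × -118 = -23013 kJ/min
Sensible, feed 102→25 °C: -3831.9 kJ/min
Outlet flows (mol/min): A 73.975, H₂ 73.975, B 195.03
Sensible, products 25→181 °C: 7519.9 kJ/min
Q = ΔH = -19325 kJ/min = -322.08 kW
Heat removed = 1159.5 MJ/h

Q_out = 1160 MJ/h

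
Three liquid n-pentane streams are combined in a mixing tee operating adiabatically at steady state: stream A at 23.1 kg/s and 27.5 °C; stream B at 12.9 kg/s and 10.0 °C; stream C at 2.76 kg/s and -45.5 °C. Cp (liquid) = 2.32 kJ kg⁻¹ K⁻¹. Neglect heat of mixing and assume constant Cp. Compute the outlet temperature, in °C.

Adiabatic, steady state ⇒ Σ ṁᵢCp,ᵢ(T_out − Tᵢ) = 0
T_out = Σ ṁᵢCp,ᵢTᵢ / Σ ṁᵢCp,ᵢ
      = 1481.7 / 89.923 = 16.478 °C

T_out = 16.5 °C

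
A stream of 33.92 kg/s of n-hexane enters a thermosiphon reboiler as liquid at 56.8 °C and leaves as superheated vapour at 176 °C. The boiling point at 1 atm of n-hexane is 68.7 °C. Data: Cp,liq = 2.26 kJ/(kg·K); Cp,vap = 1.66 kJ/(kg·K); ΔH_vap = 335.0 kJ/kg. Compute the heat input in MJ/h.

liquid 56.8→68.7 °C: 26.894 kJ/kg
vaporisation at 68.7 °C: 335 kJ/kg
vapour 68.7→176 °C: 178.12 kJ/kg
Δh = 26.894 + 335 + 178.12 = 540.01 kJ/kg
Q = ṁ·Δh = 33.92 kg/s × 540.01 kJ/kg = 18317 kJ/s
|Q| = 18317 kW = 65942 MJ/h

Q = 65900 MJ/h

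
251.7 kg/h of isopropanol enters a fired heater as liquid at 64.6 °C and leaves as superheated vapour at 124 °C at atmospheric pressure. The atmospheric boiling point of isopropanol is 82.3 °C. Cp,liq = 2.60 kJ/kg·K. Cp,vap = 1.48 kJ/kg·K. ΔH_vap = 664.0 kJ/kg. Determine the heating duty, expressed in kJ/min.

liquid 64.6→82.3 °C: 46.02 kJ/kg
vaporisation at 82.3 °C: 664 kJ/kg
vapour 82.3→124 °C: 61.716 kJ/kg
Δh = 46.02 + 664 + 61.716 = 771.74 kJ/kg
Q = ṁ·Δh = 251.7 kg/h × 771.74 kJ/kg = 194250 kJ/h
|Q| = 53.957 kW = 3237.4 kJ/min

Q = 3240 kJ/min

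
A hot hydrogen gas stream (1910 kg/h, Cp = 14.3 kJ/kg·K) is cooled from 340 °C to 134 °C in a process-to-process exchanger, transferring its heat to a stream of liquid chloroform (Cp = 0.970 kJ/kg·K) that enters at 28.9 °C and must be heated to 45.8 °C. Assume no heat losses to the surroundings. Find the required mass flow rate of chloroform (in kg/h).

Heat released by hot stream: Q = 1910 × 14.3 × (340 − 134) = 5.6265e+06 kJ/h
Energy balance on cold side (adiabatic exchanger): Q = ṁ_c·Cp_c·(T_c,out − T_c,in)
ṁ_c = 5.6265e+06 / [0.970 × (45.8 − 28.9)] = 343220 kg/h

ṁ_c = 343000 kg/h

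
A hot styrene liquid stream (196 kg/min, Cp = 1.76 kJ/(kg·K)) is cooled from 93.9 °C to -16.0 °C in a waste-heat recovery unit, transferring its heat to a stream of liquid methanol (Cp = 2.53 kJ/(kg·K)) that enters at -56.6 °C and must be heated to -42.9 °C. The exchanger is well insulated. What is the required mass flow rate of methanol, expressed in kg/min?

ṁ_c = 1090 kg/min

Heat released by hot stream: Q = 196 × 1.76 × (93.9 − -16.0) = 37911 kJ/min
Energy balance on cold side (adiabatic exchanger): Q = ṁ_c·Cp_c·(T_c,out − T_c,in)
ṁ_c = 37911 / [2.53 × (-42.9 − -56.6)] = 1093.8 kg/min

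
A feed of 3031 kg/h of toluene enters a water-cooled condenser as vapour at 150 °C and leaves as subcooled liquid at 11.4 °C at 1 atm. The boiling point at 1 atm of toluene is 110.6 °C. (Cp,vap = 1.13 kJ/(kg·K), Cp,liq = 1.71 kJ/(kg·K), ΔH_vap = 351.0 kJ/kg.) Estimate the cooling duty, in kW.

vapour 150→110.6 °C: -44.522 kJ/kg
condensation at 110.6 °C: -351 kJ/kg
liquid 110.6→11.4 °C: -169.63 kJ/kg
Δh = -44.522 + -351 + -169.63 = -565.15 kJ/kg
Q = ṁ·Δh = 3031 kg/h × -565.15 kJ/kg = -1.713e+06 kJ/h
|Q| = 475.83 kW

Q_c = 476 kW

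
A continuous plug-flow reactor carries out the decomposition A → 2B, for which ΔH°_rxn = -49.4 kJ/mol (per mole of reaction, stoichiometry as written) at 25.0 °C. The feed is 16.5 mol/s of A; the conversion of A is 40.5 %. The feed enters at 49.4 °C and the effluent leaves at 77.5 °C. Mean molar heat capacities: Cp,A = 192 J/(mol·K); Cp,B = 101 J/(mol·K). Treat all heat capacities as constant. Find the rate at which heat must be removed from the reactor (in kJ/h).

Q_out = 855000 kJ/h

Extent of reaction ξ = 0.405 × 16.5 = 6.6825 mol/s
Reaction term: ξ·ΔH°_rxn = 6.6825 × -49.4 = -330.12 kJ/s
Sensible, feed 49.4→25 °C: -77.299 kJ/s
Outlet flows (mol/s): A 9.8175, B 13.365
Sensible, products 25→77.5 °C: 169.83 kJ/s
Q = ΔH = -237.59 kJ/s = -237.59 kW
Heat removed = 855310 kJ/h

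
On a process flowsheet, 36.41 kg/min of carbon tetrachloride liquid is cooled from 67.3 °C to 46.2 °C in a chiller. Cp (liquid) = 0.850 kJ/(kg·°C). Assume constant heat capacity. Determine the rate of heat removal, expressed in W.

Q_c = 10900 W

Q = ṁ·Cp·ΔT = 36.41 × 0.850 × (46.2 − 67.3) = -653.01 kJ/min
Converting: 653.01 / 60 s = 10.884 kW
Cooling duty = 10884 W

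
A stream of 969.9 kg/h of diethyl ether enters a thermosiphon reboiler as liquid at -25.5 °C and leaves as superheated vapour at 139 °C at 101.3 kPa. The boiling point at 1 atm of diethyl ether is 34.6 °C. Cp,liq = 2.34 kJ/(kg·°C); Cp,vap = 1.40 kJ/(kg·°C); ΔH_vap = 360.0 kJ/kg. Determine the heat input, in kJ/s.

liquid -25.5→34.6 °C: 140.63 kJ/kg
vaporisation at 34.6 °C: 360 kJ/kg
vapour 34.6→139 °C: 146.16 kJ/kg
Δh = 140.63 + 360 + 146.16 = 646.79 kJ/kg
Q = ṁ·Δh = 969.9 kg/h × 646.79 kJ/kg = 627330 kJ/h
|Q| = 174.26 kW

Q = 174 kJ/s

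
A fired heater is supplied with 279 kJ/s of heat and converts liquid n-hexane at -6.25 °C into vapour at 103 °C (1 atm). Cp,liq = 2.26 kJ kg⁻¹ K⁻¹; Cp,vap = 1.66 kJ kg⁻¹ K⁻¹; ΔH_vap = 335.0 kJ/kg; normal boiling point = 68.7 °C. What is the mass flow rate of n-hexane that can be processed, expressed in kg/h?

Δh = 2.26×(68.7−-6.25) + 335.0 + 1.66×(103−68.7) = 561.33 kJ/kg
Q = 279 kJ/s = 279 kJ/s = 1.0044e+06 kJ/h
ṁ = Q/Δh = 1.0044e+06 / 561.33 = 1789.3 kg/h

ṁ = 1790 kg/h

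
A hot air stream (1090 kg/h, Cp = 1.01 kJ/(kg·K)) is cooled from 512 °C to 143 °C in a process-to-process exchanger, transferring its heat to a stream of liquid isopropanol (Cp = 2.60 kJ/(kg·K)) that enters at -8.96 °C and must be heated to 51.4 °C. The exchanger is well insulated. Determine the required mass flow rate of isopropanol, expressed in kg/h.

ṁ_c = 2590 kg/h

Heat released by hot stream: Q = 1090 × 1.01 × (512 − 143) = 406230 kJ/h
Energy balance on cold side (adiabatic exchanger): Q = ṁ_c·Cp_c·(T_c,out − T_c,in)
ṁ_c = 406230 / [2.60 × (51.4 − -8.96)] = 2588.5 kg/h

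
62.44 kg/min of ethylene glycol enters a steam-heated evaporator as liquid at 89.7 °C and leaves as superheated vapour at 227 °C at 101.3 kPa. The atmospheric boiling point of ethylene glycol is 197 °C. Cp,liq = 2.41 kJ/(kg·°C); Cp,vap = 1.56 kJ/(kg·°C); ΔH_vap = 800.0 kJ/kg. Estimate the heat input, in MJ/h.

Q = 4140 MJ/h

liquid 89.7→197 °C: 258.59 kJ/kg
vaporisation at 197 °C: 800 kJ/kg
vapour 197→227 °C: 46.8 kJ/kg
Δh = 258.59 + 800 + 46.8 = 1105.4 kJ/kg
Q = ṁ·Δh = 62.44 kg/min × 1105.4 kJ/kg = 69021 kJ/min
|Q| = 1150.3 kW = 4141.2 MJ/h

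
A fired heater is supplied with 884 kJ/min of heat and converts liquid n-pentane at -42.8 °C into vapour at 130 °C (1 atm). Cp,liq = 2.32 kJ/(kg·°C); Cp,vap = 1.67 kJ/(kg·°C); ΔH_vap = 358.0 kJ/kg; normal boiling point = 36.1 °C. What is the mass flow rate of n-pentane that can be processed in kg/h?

Δh = 2.32×(36.1−-42.8) + 358.0 + 1.67×(130−36.1) = 697.86 kJ/kg
Q = 884 kJ/min = 14.733 kJ/s = 53040 kJ/h
ṁ = Q/Δh = 53040 / 697.86 = 76.004 kg/h

ṁ = 76.0 kg/h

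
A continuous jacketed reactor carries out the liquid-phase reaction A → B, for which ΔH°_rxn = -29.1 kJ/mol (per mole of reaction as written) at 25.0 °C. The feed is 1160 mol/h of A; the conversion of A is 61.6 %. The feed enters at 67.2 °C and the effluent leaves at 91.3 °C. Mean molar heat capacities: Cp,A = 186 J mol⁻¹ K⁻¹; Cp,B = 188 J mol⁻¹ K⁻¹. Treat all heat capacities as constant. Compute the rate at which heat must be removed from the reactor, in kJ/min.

Q_out = 258 kJ/min

Extent of reaction ξ = 0.616 × 1160 = 714.56 mol/h
Reaction term: ξ·ΔH°_rxn = 714.56 × -29.1 = -20794 kJ/h
Sensible, feed 67.2→25 °C: -9105.1 kJ/h
Outlet flows (mol/h): A 445.44, B 714.56
Sensible, products 25→91.3 °C: 14400 kJ/h
Q = ΔH = -15499 kJ/h = -4.3053 kW
Heat removed = 258.32 kJ/min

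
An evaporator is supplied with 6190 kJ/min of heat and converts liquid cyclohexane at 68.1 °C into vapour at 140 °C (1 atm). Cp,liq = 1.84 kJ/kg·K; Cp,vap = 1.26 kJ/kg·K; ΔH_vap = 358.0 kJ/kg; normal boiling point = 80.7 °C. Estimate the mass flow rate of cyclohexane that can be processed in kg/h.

Δh = 1.84×(80.7−68.1) + 358.0 + 1.26×(140−80.7) = 455.9 kJ/kg
Q = 6190 kJ/min = 103.17 kJ/s = 371400 kJ/h
ṁ = Q/Δh = 371400 / 455.9 = 814.65 kg/h

ṁ = 815 kg/h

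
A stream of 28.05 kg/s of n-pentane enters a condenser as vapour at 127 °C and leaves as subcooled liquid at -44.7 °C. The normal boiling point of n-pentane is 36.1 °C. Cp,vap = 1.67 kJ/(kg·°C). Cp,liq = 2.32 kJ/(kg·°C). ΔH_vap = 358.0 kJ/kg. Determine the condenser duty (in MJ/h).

Q_c = 70400 MJ/h

vapour 127→36.1 °C: -151.8 kJ/kg
condensation at 36.1 °C: -358 kJ/kg
liquid 36.1→-44.7 °C: -187.46 kJ/kg
Δh = -151.8 + -358 + -187.46 = -697.26 kJ/kg
Q = ṁ·Δh = 28.05 kg/s × -697.26 kJ/kg = -19558 kJ/s
|Q| = 19558 kW = 70409 MJ/h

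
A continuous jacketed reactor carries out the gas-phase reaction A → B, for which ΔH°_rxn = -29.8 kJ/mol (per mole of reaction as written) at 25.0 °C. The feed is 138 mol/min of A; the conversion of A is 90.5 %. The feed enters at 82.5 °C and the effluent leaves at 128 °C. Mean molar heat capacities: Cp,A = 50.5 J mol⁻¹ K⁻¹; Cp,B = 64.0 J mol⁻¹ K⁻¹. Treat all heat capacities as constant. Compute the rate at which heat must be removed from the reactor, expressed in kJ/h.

Q_out = 194000 kJ/h

Extent of reaction ξ = 0.905 × 138 = 124.89 mol/min
Reaction term: ξ·ΔH°_rxn = 124.89 × -29.8 = -3721.7 kJ/min
Sensible, feed 82.5→25 °C: -400.72 kJ/min
Outlet flows (mol/min): A 13.11, B 124.89
Sensible, products 25→128 °C: 891.47 kJ/min
Q = ΔH = -3231 kJ/min = -53.85 kW
Heat removed = 193860 kJ/h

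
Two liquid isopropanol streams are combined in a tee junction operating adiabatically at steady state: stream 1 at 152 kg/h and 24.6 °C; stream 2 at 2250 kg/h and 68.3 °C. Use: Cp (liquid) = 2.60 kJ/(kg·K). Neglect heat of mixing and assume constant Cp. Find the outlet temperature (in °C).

Energy balance with Q = 0: Σ ṁᵢCp,ᵢ(T_out − Tᵢ) = 0
T_out = Σ ṁᵢCp,ᵢTᵢ / Σ ṁᵢCp,ᵢ
      = 409280 / 6245.2 = 65.535 °C

T_out = 65.5 °C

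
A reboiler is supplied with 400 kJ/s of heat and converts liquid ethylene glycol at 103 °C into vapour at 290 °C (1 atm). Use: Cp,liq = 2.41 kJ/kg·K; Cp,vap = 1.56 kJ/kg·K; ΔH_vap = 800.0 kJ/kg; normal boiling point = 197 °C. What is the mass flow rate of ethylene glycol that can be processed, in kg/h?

ṁ = 1230 kg/h

Δh = 2.41×(197−103) + 800.0 + 1.56×(290−197) = 1171.6 kJ/kg
Q = 400 kJ/s = 400 kJ/s = 1.44e+06 kJ/h
ṁ = Q/Δh = 1.44e+06 / 1171.6 = 1229.1 kg/h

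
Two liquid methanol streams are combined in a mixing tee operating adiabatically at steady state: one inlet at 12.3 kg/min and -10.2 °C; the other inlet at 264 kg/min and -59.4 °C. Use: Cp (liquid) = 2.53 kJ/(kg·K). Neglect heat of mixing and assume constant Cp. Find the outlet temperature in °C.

T_out = -57.2 °C

Adiabatic, steady state ⇒ Σ ṁᵢCp,ᵢ(T_out − Tᵢ) = 0
Σ ṁᵢCp,ᵢTᵢ = 12.3×2.53×-10.2 + 264×2.53×-59.4 = -39992
Σ ṁᵢCp,ᵢ = 12.3×2.53 + 264×2.53 = 699.04
T_out = -39992 / 699.04 = -57.21 °C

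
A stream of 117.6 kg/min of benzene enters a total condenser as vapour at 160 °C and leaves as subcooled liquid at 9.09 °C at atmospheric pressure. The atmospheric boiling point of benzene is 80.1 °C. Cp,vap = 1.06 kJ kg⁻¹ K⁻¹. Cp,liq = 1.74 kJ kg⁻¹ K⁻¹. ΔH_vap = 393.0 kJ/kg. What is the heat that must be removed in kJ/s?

vapour 160→80.1 °C: -84.694 kJ/kg
condensation at 80.1 °C: -393 kJ/kg
liquid 80.1→9.09 °C: -123.56 kJ/kg
Δh = -84.694 + -393 + -123.56 = -601.25 kJ/kg
Q = ṁ·Δh = 117.6 kg/min × -601.25 kJ/kg = -70707 kJ/min
|Q| = 1178.5 kW

Q_c = 1180 kJ/s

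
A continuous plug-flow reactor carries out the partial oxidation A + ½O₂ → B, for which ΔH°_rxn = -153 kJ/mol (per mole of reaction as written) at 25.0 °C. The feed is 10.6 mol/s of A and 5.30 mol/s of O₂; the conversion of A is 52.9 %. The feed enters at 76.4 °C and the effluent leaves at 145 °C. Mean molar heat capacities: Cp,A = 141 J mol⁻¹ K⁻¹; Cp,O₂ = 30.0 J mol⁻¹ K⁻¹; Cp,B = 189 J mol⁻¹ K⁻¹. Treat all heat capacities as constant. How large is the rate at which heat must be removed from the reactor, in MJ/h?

Extent of reaction ξ = 0.529 × 10.6 = 5.6074 mol/s
Reaction term: ξ·ΔH°_rxn = 5.6074 × -153 = -857.93 kJ/s
Sensible, feed 76.4→25 °C: -84.995 kJ/s
Outlet flows (mol/s): A 4.9926, O₂ 2.4963, B 5.6074
Sensible, products 25→145 °C: 220.64 kJ/s
Q = ΔH = -722.29 kJ/s = -722.29 kW
Heat removed = 2600.2 MJ/h

Q_out = 2600 MJ/h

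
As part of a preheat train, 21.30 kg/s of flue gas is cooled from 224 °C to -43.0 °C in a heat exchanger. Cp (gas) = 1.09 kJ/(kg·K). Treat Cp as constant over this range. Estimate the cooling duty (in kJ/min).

Q = ṁ·Cp·ΔT = 21.30 × 1.09 × (-43.0 − 224) = -6198.9 kJ/s
Cooling duty = 371940 kJ/min

Q_c = 372000 kJ/min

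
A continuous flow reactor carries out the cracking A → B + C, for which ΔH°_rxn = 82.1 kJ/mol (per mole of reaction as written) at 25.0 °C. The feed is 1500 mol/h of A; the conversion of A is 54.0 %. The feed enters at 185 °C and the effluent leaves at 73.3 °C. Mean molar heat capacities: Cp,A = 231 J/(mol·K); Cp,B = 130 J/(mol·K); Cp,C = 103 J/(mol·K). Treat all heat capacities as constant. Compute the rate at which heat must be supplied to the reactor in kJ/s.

Q_in = 7.74 kJ/s

Extent of reaction ξ = 0.540 × 1500 = 810 mol/h
Reaction term: ξ·ΔH°_rxn = 810 × 82.1 = 66501 kJ/h
Sensible, feed 185→25 °C: -55440 kJ/h
Outlet flows (mol/h): A 690, B 810, C 810
Sensible, products 25→73.3 °C: 16814 kJ/h
Q = ΔH = 27875 kJ/h = 7.7431 kW
Heat supplied = 7.7431 kJ/s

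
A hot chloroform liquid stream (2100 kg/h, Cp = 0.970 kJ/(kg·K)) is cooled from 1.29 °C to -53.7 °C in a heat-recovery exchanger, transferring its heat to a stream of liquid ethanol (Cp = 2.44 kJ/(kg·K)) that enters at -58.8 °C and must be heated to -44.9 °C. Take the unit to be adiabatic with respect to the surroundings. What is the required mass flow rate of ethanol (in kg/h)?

ṁ_c = 3300 kg/h

Heat released by hot stream: Q = 2100 × 0.970 × (1.29 − -53.7) = 112010 kJ/h
Energy balance on cold side (adiabatic exchanger): Q = ṁ_c·Cp_c·(T_c,out − T_c,in)
ṁ_c = 112010 / [2.44 × (-44.9 − -58.8)] = 3302.7 kg/h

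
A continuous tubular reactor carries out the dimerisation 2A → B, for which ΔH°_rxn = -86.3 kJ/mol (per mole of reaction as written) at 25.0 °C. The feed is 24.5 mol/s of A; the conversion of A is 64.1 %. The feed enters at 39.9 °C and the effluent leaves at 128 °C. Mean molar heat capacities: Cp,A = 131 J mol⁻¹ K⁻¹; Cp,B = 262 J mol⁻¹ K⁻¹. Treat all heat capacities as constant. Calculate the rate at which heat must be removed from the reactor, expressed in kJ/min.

Q_out = 23700 kJ/min

Extent of reaction ξ = 0.641 × 24.5 / 2 = 7.8522 mol/s
Reaction term: ξ·ΔH°_rxn = 7.8522 × -86.3 = -677.65 kJ/s
Sensible, feed 39.9→25 °C: -47.822 kJ/s
Outlet flows (mol/s): A 8.7955, B 7.8522
Sensible, products 25→128 °C: 330.58 kJ/s
Q = ΔH = -394.89 kJ/s = -394.89 kW
Heat removed = 23694 kJ/min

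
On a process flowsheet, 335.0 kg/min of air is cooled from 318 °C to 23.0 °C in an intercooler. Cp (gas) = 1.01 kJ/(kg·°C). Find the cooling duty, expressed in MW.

Q = ṁ·Cp·ΔT = 335.0 × 1.01 × (23.0 − 318) = -99813 kJ/min
Converting: 99813 / 60 s = 1663.6 kW
Cooling duty = 1.6636 MW

Q_c = 1.66 MW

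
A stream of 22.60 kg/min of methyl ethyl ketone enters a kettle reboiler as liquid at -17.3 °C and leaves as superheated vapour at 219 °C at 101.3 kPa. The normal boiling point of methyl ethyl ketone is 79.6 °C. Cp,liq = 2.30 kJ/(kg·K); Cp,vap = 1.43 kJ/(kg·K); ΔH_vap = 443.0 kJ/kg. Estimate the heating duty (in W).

Q = 326000 W

liquid -17.3→79.6 °C: 222.87 kJ/kg
vaporisation at 79.6 °C: 443 kJ/kg
vapour 79.6→219 °C: 199.34 kJ/kg
Δh = 222.87 + 443 + 199.34 = 865.21 kJ/kg
Q = ṁ·Δh = 22.60 kg/min × 865.21 kJ/kg = 19554 kJ/min
|Q| = 325.9 kW = 325900 W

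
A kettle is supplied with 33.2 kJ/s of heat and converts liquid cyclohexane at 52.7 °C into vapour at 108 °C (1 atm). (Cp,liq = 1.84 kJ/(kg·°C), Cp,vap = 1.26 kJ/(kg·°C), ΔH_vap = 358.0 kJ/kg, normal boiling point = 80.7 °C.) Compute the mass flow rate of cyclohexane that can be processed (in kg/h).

Δh = 1.84×(80.7−52.7) + 358.0 + 1.26×(108−80.7) = 443.92 kJ/kg
Q = 33.2 kJ/s = 33.2 kJ/s = 119520 kJ/h
ṁ = Q/Δh = 119520 / 443.92 = 269.24 kg/h

ṁ = 269 kg/h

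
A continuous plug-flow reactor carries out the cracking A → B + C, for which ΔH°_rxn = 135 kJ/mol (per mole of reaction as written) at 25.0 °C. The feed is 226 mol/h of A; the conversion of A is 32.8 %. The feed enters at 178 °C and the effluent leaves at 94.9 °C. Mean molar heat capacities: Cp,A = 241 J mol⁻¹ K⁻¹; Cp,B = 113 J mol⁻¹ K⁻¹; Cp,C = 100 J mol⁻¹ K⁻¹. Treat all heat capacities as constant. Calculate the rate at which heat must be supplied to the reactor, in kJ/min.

Q_in = 88.9 kJ/min

Extent of reaction ξ = 0.328 × 226 = 74.128 mol/h
Reaction term: ξ·ΔH°_rxn = 74.128 × 135 = 10007 kJ/h
Sensible, feed 178→25 °C: -8333.3 kJ/h
Outlet flows (mol/h): A 151.87, B 74.128, C 74.128
Sensible, products 25→94.9 °C: 3662.1 kJ/h
Q = ΔH = 5336.1 kJ/h = 1.4822 kW
Heat supplied = 88.935 kJ/min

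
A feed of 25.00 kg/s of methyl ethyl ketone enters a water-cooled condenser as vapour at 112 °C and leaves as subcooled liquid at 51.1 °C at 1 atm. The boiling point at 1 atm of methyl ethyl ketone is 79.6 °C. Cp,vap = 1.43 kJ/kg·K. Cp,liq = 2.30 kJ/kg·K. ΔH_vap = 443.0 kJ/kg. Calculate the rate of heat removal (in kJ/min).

vapour 112→79.6 °C: -46.332 kJ/kg
condensation at 79.6 °C: -443 kJ/kg
liquid 79.6→51.1 °C: -65.55 kJ/kg
Δh = -46.332 + -443 + -65.55 = -554.88 kJ/kg
Q = ṁ·Δh = 25.00 kg/s × -554.88 kJ/kg = -13872 kJ/s
|Q| = 13872 kW = 832320 kJ/min

Q_c = 832000 kJ/min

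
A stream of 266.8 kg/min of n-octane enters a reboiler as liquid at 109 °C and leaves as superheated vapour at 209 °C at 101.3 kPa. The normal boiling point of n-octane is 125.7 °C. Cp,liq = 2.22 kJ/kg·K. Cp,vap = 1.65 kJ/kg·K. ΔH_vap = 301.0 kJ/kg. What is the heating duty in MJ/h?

liquid 109→125.7 °C: 37.074 kJ/kg
vaporisation at 125.7 °C: 301 kJ/kg
vapour 125.7→209 °C: 137.44 kJ/kg
Δh = 37.074 + 301 + 137.44 = 475.52 kJ/kg
Q = ṁ·Δh = 266.8 kg/min × 475.52 kJ/kg = 126870 kJ/min
|Q| = 2114.5 kW = 7612.1 MJ/h

Q = 7610 MJ/h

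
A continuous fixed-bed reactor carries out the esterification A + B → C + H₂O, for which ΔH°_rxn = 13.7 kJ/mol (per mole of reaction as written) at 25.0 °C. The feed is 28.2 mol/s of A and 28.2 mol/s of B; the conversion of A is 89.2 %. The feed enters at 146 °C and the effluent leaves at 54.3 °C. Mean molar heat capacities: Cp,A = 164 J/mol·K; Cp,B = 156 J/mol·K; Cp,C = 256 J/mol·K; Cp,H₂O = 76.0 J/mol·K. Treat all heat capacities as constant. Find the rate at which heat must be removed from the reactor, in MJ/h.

Q_out = 1710 MJ/h

Extent of reaction ξ = 0.892 × 28.2 = 25.154 mol/s
Reaction term: ξ·ΔH°_rxn = 25.154 × 13.7 = 344.62 kJ/s
Sensible, feed 146→25 °C: -1091.9 kJ/s
Outlet flows (mol/s): A 3.0456, B 3.0456, C 25.154, H₂O 25.154
Sensible, products 25→54.3 °C: 273.25 kJ/s
Q = ΔH = -474.04 kJ/s = -474.04 kW
Heat removed = 1706.5 MJ/h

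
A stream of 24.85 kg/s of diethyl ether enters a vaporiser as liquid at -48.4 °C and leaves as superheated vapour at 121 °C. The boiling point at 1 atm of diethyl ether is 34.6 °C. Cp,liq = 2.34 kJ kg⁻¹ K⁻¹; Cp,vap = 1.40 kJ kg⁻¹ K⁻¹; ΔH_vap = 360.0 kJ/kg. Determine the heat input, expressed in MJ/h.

liquid -48.4→34.6 °C: 194.22 kJ/kg
vaporisation at 34.6 °C: 360 kJ/kg
vapour 34.6→121 °C: 120.96 kJ/kg
Δh = 194.22 + 360 + 120.96 = 675.18 kJ/kg
Q = ṁ·Δh = 24.85 kg/s × 675.18 kJ/kg = 16778 kJ/s
|Q| = 16778 kW = 60402 MJ/h

Q = 60400 MJ/h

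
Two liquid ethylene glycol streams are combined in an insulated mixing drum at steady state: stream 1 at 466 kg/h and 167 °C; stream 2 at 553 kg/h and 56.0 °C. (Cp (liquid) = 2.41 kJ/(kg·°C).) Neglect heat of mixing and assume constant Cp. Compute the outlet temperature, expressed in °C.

T_out = 107 °C

No heat crosses the boundary, so H_out = H_in.
T_out = Σ ṁᵢCp,ᵢTᵢ / Σ ṁᵢCp,ᵢ
      = 262180 / 2455.8 = 106.76 °C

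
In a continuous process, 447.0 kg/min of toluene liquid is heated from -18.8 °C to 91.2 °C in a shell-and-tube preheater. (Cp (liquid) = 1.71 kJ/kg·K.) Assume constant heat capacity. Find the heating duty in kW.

Q = ṁ·Cp·ΔT = 447.0 × 1.71 × (91.2 − -18.8) = 84081 kJ/min
Converting: 84081 / 60 s = 1401.3 kW

Q = 1400 kW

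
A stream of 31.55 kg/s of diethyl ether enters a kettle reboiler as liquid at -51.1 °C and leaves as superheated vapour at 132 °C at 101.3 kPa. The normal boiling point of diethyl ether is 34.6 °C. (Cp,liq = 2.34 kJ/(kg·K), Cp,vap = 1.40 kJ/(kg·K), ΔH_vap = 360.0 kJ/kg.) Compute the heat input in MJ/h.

Q = 79200 MJ/h

liquid -51.1→34.6 °C: 200.54 kJ/kg
vaporisation at 34.6 °C: 360 kJ/kg
vapour 34.6→132 °C: 136.36 kJ/kg
Δh = 200.54 + 360 + 136.36 = 696.9 kJ/kg
Q = ṁ·Δh = 31.55 kg/s × 696.9 kJ/kg = 21987 kJ/s
|Q| = 21987 kW = 79154 MJ/h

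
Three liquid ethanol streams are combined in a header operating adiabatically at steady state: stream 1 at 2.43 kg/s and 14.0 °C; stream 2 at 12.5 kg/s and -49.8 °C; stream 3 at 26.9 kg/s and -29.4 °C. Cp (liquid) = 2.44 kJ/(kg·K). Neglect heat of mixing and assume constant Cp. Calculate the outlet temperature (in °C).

Adiabatic, steady state ⇒ Σ ṁᵢCp,ᵢ(T_out − Tᵢ) = 0
T_out = Σ ṁᵢCp,ᵢTᵢ / Σ ṁᵢCp,ᵢ
      = -3365.6 / 102.07 = -32.975 °C

T_out = -33.0 °C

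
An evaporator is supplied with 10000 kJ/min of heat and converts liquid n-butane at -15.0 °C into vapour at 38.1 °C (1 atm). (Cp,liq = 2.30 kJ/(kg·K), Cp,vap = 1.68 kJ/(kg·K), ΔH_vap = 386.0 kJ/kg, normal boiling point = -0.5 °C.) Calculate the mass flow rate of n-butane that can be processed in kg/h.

Δh = 2.30×(-0.5−-15.0) + 386.0 + 1.68×(38.1−-0.5) = 484.2 kJ/kg
Q = 10000 kJ/min = 166.67 kJ/s = 600000 kJ/h
ṁ = Q/Δh = 600000 / 484.2 = 1239.2 kg/h

ṁ = 1240 kg/h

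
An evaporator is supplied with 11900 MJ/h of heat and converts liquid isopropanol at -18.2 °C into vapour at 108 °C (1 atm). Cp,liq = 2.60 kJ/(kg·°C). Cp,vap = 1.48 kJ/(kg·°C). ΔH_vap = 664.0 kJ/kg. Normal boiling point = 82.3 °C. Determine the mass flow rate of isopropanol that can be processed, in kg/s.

ṁ = 3.43 kg/s

Δh = 2.60×(82.3−-18.2) + 664.0 + 1.48×(108−82.3) = 963.34 kJ/kg
Q = 11900 MJ/h = 3305.6 kJ/s = 3305.6 kJ/s
ṁ = Q/Δh = 3305.6 / 963.34 = 3.4314 kg/s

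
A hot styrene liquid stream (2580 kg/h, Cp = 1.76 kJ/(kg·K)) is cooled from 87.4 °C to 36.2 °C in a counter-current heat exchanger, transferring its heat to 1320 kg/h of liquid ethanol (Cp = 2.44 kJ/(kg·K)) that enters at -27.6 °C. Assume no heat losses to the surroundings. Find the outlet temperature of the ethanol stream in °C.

Heat released by hot stream: Q = 2580 × 1.76 × (87.4 − 36.2) = 232490 kJ/h
Energy balance on cold side (adiabatic exchanger): Q = ṁ_c·Cp_c·(T_c,out − T_c,in)
T_c,out = -27.6 + 232490/(1320 × 2.44) = 44.584 °C

T_c,out = 44.6 °C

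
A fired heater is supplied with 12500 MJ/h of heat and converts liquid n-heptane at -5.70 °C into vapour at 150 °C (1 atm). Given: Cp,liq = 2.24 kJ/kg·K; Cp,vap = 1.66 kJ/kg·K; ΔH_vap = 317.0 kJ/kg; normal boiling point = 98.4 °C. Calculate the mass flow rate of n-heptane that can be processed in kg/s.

Δh = 2.24×(98.4−-5.70) + 317.0 + 1.66×(150−98.4) = 635.84 kJ/kg
Q = 12500 MJ/h = 3472.2 kJ/s = 3472.2 kJ/s
ṁ = Q/Δh = 3472.2 / 635.84 = 5.4608 kg/s

ṁ = 5.46 kg/s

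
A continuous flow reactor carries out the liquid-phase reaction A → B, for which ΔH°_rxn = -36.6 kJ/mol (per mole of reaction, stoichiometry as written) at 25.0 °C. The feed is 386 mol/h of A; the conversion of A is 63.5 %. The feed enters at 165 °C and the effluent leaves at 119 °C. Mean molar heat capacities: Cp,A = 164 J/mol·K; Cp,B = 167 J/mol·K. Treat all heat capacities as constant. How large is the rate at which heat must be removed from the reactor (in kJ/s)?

Extent of reaction ξ = 0.635 × 386 = 245.11 mol/h
Reaction term: ξ·ΔH°_rxn = 245.11 × -36.6 = -8971 kJ/h
Sensible, feed 165→25 °C: -8862.6 kJ/h
Outlet flows (mol/h): A 140.89, B 245.11
Sensible, products 25→119 °C: 6019.7 kJ/h
Q = ΔH = -11814 kJ/h = -3.2816 kW
Heat removed = 3.2816 kJ/s

Q_out = 3.28 kJ/s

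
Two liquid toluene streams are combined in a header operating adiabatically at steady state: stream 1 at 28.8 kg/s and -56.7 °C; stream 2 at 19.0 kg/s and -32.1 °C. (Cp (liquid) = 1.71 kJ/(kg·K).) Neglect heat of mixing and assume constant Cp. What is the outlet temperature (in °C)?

T_out = -46.9 °C

Energy balance with Q = 0: Σ ṁᵢCp,ᵢ(T_out − Tᵢ) = 0
Σ ṁᵢCp,ᵢTᵢ = 28.8×1.71×-56.7 + 19.0×1.71×-32.1 = -3835.3
Σ ṁᵢCp,ᵢ = 28.8×1.71 + 19.0×1.71 = 81.738
T_out = -3835.3 / 81.738 = -46.922 °C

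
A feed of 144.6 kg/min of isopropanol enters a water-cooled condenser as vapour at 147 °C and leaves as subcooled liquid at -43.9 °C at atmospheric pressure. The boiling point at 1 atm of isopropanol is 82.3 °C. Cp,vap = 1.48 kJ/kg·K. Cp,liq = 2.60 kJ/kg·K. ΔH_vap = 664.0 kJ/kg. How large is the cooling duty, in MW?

Q_c = 2.62 MW

vapour 147→82.3 °C: -95.756 kJ/kg
condensation at 82.3 °C: -664 kJ/kg
liquid 82.3→-43.9 °C: -328.12 kJ/kg
Δh = -95.756 + -664 + -328.12 = -1087.9 kJ/kg
Q = ṁ·Δh = 144.6 kg/min × -1087.9 kJ/kg = -157310 kJ/min
|Q| = 2621.8 kW = 2.6218 MW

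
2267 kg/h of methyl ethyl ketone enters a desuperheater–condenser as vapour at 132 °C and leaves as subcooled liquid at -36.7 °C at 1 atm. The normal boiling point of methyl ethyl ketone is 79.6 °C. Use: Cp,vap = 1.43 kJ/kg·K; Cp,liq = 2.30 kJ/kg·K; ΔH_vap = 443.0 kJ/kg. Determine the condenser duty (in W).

vapour 132→79.6 °C: -74.932 kJ/kg
condensation at 79.6 °C: -443 kJ/kg
liquid 79.6→-36.7 °C: -267.49 kJ/kg
Δh = -74.932 + -443 + -267.49 = -785.42 kJ/kg
Q = ṁ·Δh = 2267 kg/h × -785.42 kJ/kg = -1.7806e+06 kJ/h
|Q| = 494.6 kW = 494600 W

Q_c = 495000 W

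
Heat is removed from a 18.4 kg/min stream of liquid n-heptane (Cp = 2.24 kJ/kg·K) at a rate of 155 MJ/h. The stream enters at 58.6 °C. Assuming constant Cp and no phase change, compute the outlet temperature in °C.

Q = 155 MJ/h = 2583.3 kJ/min
ΔT = Q/(ṁ·Cp) = 2583.3/(18.4×2.24) = 62.678 K
T_out = 58.6 − 62.678 = -4.0779 °C

T_out = -4.08 °C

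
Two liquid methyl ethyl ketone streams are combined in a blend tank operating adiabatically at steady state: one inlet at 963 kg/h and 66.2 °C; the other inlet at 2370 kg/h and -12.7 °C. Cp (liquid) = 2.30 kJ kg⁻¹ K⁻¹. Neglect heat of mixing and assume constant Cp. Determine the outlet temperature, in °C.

Energy balance with Q = 0: Σ ṁᵢCp,ᵢ(T_out − Tᵢ) = 0
T_out = Σ ṁᵢCp,ᵢTᵢ / Σ ṁᵢCp,ᵢ
      = 77399 / 7665.9 = 10.096 °C

T_out = 10.1 °C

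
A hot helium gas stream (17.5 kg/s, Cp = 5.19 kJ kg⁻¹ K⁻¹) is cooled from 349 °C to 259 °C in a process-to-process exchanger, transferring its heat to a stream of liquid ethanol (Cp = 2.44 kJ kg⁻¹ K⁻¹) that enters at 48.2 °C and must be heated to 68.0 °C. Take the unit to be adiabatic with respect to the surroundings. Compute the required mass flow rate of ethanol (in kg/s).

Heat released by hot stream: Q = 17.5 × 5.19 × (349 − 259) = 8174.2 kJ/s
Energy balance on cold side (adiabatic exchanger): Q = ṁ_c·Cp_c·(T_c,out − T_c,in)
ṁ_c = 8174.2 / [2.44 × (68.0 − 48.2)] = 169.2 kg/s

ṁ_c = 169 kg/s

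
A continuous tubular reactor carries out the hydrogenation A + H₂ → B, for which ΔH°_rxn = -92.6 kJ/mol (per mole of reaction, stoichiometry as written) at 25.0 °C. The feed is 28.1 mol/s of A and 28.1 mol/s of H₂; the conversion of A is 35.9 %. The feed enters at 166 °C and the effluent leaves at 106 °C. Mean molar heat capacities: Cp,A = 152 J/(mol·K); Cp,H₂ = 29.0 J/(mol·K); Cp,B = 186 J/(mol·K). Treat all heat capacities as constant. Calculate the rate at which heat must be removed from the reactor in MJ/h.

Extent of reaction ξ = 0.359 × 28.1 = 10.088 mol/s
Reaction term: ξ·ΔH°_rxn = 10.088 × -92.6 = -934.14 kJ/s
Sensible, feed 166→25 °C: -717.14 kJ/s
Outlet flows (mol/s): A 18.012, H₂ 18.012, B 10.088
Sensible, products 25→106 °C: 416.06 kJ/s
Q = ΔH = -1235.2 kJ/s = -1235.2 kW
Heat removed = 4446.8 MJ/h

Q_out = 4450 MJ/h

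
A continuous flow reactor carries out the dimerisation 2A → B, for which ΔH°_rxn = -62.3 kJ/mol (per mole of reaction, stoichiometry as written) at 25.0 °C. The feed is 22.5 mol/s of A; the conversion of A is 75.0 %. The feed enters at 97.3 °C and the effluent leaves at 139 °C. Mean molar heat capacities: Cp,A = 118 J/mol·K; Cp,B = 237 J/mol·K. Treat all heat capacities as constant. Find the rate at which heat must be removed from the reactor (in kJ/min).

Q_out = 24800 kJ/min

Extent of reaction ξ = 0.750 × 22.5 / 2 = 8.4375 mol/s
Reaction term: ξ·ΔH°_rxn = 8.4375 × -62.3 = -525.66 kJ/s
Sensible, feed 97.3→25 °C: -191.96 kJ/s
Outlet flows (mol/s): A 5.625, B 8.4375
Sensible, products 25→139 °C: 303.63 kJ/s
Q = ΔH = -413.98 kJ/s = -413.98 kW
Heat removed = 24839 kJ/min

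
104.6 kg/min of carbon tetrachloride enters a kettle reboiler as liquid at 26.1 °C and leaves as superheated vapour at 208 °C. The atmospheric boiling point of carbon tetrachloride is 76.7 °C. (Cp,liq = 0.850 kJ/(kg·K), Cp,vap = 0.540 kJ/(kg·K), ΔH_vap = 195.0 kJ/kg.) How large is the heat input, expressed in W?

liquid 26.1→76.7 °C: 43.01 kJ/kg
vaporisation at 76.7 °C: 195 kJ/kg
vapour 76.7→208 °C: 70.902 kJ/kg
Δh = 43.01 + 195 + 70.902 = 308.91 kJ/kg
Q = ṁ·Δh = 104.6 kg/min × 308.91 kJ/kg = 32312 kJ/min
|Q| = 538.54 kW = 538540 W

Q = 539000 W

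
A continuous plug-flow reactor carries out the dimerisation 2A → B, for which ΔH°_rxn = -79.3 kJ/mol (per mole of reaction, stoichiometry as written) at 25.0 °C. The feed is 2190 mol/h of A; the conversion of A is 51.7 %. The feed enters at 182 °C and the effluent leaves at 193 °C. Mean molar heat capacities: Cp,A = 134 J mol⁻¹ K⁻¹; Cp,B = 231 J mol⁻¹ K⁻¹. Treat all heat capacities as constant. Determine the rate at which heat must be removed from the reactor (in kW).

Q_out = 12.6 kW

Extent of reaction ξ = 0.517 × 2190 / 2 = 566.12 mol/h
Reaction term: ξ·ΔH°_rxn = 566.12 × -79.3 = -44893 kJ/h
Sensible, feed 182→25 °C: -46073 kJ/h
Outlet flows (mol/h): A 1057.8, B 566.12
Sensible, products 25→193 °C: 45782 kJ/h
Q = ΔH = -45184 kJ/h = -12.551 kW
Heat removed = 12.551 kW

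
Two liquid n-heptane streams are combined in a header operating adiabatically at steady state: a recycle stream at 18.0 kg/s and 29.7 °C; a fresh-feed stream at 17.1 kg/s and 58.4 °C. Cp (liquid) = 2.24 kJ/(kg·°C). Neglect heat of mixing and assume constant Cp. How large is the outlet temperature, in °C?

T_out = 43.7 °C

Energy balance with Q = 0: Σ ṁᵢCp,ᵢ(T_out − Tᵢ) = 0
Σ ṁᵢCp,ᵢTᵢ = 18.0×2.24×29.7 + 17.1×2.24×58.4 = 3434.5
Σ ṁᵢCp,ᵢ = 18.0×2.24 + 17.1×2.24 = 78.624
T_out = 3434.5 / 78.624 = 43.682 °C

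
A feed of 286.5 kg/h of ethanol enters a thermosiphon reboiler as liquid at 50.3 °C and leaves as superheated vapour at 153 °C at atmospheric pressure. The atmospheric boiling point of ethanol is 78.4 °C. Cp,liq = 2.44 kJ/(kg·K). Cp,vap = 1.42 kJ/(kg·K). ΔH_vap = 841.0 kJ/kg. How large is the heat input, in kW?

Q = 80.8 kW

liquid 50.3→78.4 °C: 68.564 kJ/kg
vaporisation at 78.4 °C: 841 kJ/kg
vapour 78.4→153 °C: 105.93 kJ/kg
Δh = 68.564 + 841 + 105.93 = 1015.5 kJ/kg
Q = ṁ·Δh = 286.5 kg/h × 1015.5 kJ/kg = 290940 kJ/h
|Q| = 80.817 kW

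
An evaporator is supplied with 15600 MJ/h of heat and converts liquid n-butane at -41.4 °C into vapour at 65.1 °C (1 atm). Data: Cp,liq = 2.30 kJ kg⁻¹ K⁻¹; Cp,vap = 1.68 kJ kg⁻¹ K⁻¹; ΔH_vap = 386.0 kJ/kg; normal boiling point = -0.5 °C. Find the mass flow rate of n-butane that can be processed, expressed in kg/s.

ṁ = 7.34 kg/s

Δh = 2.30×(-0.5−-41.4) + 386.0 + 1.68×(65.1−-0.5) = 590.28 kJ/kg
Q = 15600 MJ/h = 4333.3 kJ/s = 4333.3 kJ/s
ṁ = Q/Δh = 4333.3 / 590.28 = 7.3412 kg/s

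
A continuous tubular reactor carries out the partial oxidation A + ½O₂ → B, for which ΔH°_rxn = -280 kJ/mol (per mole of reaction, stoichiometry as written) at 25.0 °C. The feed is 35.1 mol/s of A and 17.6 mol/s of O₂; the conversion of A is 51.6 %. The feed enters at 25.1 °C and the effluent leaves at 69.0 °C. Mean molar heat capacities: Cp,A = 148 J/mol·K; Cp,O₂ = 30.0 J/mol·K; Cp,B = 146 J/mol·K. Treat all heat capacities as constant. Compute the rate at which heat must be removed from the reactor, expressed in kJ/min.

Q_out = 290000 kJ/min

Extent of reaction ξ = 0.516 × 35.1 = 18.112 mol/s
Reaction term: ξ·ΔH°_rxn = 18.112 × -280 = -5071.2 kJ/s
Sensible, feed 25.1→25 °C: -0.57228 kJ/s
Outlet flows (mol/s): A 16.988, O₂ 8.5442, B 18.112
Sensible, products 25→69.0 °C: 238.26 kJ/s
Q = ΔH = -4833.6 kJ/s = -4833.6 kW
Heat removed = 290010 kJ/min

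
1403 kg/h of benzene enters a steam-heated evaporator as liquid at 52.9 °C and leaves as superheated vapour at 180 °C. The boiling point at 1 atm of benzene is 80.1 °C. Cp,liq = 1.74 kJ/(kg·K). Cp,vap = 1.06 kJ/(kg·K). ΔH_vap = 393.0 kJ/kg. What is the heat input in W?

Q = 213000 W

liquid 52.9→80.1 °C: 47.328 kJ/kg
vaporisation at 80.1 °C: 393 kJ/kg
vapour 80.1→180 °C: 105.89 kJ/kg
Δh = 47.328 + 393 + 105.89 = 546.22 kJ/kg
Q = ṁ·Δh = 1403 kg/h × 546.22 kJ/kg = 766350 kJ/h
|Q| = 212.87 kW = 212870 W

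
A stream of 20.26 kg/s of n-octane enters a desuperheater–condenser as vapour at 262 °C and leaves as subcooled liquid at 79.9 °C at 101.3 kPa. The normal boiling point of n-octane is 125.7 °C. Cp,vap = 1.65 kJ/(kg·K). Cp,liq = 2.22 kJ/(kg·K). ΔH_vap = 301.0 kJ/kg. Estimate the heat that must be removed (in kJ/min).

Q_c = 763000 kJ/min

vapour 262→125.7 °C: -224.9 kJ/kg
condensation at 125.7 °C: -301 kJ/kg
liquid 125.7→79.9 °C: -101.68 kJ/kg
Δh = -224.9 + -301 + -101.68 = -627.57 kJ/kg
Q = ṁ·Δh = 20.26 kg/s × -627.57 kJ/kg = -12715 kJ/s
|Q| = 12715 kW = 762880 kJ/min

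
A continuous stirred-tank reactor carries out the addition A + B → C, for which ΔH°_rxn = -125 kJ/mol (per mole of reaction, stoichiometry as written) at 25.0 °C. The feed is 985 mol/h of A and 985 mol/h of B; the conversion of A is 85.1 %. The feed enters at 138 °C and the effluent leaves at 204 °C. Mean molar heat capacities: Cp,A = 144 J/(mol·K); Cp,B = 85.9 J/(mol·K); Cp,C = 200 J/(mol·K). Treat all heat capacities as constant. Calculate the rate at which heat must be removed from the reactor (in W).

Q_out = 26200 W

Extent of reaction ξ = 0.851 × 985 = 838.24 mol/h
Reaction term: ξ·ΔH°_rxn = 838.24 × -125 = -104780 kJ/h
Sensible, feed 138→25 °C: -25589 kJ/h
Outlet flows (mol/h): A 146.76, B 146.76, C 838.24
Sensible, products 25→204 °C: 36049 kJ/h
Q = ΔH = -94320 kJ/h = -26.2 kW
Heat removed = 26200 W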